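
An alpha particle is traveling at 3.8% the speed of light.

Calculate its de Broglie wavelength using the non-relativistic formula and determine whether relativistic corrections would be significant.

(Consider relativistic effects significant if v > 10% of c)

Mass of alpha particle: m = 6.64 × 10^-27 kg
No, relativistic corrections are not needed.

Using the non-relativistic de Broglie formula λ = h/(mv):

v = 3.8% × c = 1.139 × 10^7 m/s

λ = h/(mv)
λ = (6.626 × 10^-34 J·s) / (6.64 × 10^-27 kg × 1.139 × 10^7 m/s)
λ = 8.76 × 10^-15 m

Since v = 3.8% of c < 10% of c, relativistic corrections are NOT significant and this non-relativistic result is a good approximation.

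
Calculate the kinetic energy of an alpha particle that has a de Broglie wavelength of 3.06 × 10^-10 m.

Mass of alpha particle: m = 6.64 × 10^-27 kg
3.53 × 10^-22 J (or 2.20 × 10^-3 eV)

From λ = h/√(2mKE), we solve for KE:

λ² = h²/(2mKE)
KE = h²/(2mλ²)
KE = (6.626 × 10^-34 J·s)² / (2 × 6.64 × 10^-27 kg × (3.06 × 10^-10 m)²)
KE = 3.53 × 10^-22 J
KE = 2.20 × 10^-3 eV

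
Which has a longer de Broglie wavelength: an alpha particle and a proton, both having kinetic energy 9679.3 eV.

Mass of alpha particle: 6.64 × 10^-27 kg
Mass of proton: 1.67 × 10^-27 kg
The proton has the longer wavelength.

Using λ = h/√(2mKE):

For alpha particle: λ₁ = h/√(2m₁KE) = 1.46 × 10^-13 m
For proton: λ₂ = h/√(2m₂KE) = 2.91 × 10^-13 m

Since λ ∝ 1/√m at constant kinetic energy, the lighter particle has the longer wavelength.

The proton has the longer de Broglie wavelength.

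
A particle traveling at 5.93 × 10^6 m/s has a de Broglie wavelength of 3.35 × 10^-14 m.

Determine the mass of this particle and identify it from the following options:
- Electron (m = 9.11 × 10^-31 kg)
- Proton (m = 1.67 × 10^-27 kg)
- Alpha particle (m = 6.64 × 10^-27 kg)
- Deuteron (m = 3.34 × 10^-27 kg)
The particle is a deuteron.

From λ = h/(mv), solve for mass:

m = h/(λv)
m = (6.626 × 10^-34 J·s) / (3.35 × 10^-14 m × 5.93 × 10^6 m/s)
m = 3.34 × 10^-27 kg

Comparing with the listed masses, this is closest to a deuteron.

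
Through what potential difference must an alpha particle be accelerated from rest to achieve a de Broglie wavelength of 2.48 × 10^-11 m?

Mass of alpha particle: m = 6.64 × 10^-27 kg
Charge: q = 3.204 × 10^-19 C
1.68 × 10^-1 V

From λ = h/√(2mqV), we solve for V:

λ² = h²/(2mqV)
V = h²/(2mqλ²)
V = (6.626 × 10^-34 J·s)² / (2 × 6.64 × 10^-27 kg × 3.204 × 10^-19 C × (2.48 × 10^-11 m)²)
V = 1.68 × 10^-1 V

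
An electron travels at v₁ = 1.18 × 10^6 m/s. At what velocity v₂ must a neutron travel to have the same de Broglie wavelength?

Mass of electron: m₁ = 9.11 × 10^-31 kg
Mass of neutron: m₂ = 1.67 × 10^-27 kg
v₂ = 6.44 × 10^2 m/s

For equal de Broglie wavelengths: λ₁ = λ₂

h/(m₁v₁) = h/(m₂v₂)
m₁v₁ = m₂v₂
v₂ = v₁ · (m₁/m₂)

v₂ = 1.18 × 10^6 m/s × (9.11 × 10^-31 kg / 1.67 × 10^-27 kg)
v₂ = 6.44 × 10^2 m/s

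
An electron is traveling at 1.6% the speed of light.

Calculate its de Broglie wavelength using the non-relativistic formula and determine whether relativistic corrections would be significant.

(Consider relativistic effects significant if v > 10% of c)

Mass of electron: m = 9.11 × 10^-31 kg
No, relativistic corrections are not needed.

Using the non-relativistic de Broglie formula λ = h/(mv):

v = 1.6% × c = 4.797 × 10^6 m/s

λ = h/(mv)
λ = (6.626 × 10^-34 J·s) / (9.11 × 10^-31 kg × 4.797 × 10^6 m/s)
λ = 1.52 × 10^-10 m

Since v = 1.6% of c < 10% of c, relativistic corrections are NOT significant and this non-relativistic result is a good approximation.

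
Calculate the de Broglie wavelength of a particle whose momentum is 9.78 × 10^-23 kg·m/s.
6.78 × 10^-12 m

Using the de Broglie relation λ = h/p:

λ = h/p
λ = (6.626 × 10^-34 J·s) / (9.78 × 10^-23 kg·m/s)
λ = 6.78 × 10^-12 m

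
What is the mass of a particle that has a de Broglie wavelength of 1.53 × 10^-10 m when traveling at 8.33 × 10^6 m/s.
5.20 × 10^-31 kg

From the de Broglie relation λ = h/(mv), we solve for m:

m = h/(λv)
m = (6.626 × 10^-34 J·s) / (1.53 × 10^-10 m × 8.33 × 10^6 m/s)
m = 5.20 × 10^-31 kg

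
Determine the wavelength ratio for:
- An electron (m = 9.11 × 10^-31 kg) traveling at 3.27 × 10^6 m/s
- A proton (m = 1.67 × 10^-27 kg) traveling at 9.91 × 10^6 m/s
λ₁/λ₂ = 5.56 × 10^3

Using λ = h/(mv):

λ₁ = h/(m₁v₁) = 2.22 × 10^-10 m
λ₂ = h/(m₂v₂) = 4.00 × 10^-14 m

Ratio λ₁/λ₂ = (m₂v₂)/(m₁v₁)
         = (1.67 × 10^-27 kg × 9.91 × 10^6 m/s) / (9.11 × 10^-31 kg × 3.27 × 10^6 m/s)
         = 5.56 × 10^3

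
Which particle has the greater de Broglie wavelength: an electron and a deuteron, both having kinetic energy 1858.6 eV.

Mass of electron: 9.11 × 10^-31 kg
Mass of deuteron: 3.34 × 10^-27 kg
The electron has the longer wavelength.

Using λ = h/√(2mKE):

For electron: λ₁ = h/√(2m₁KE) = 2.84 × 10^-11 m
For deuteron: λ₂ = h/√(2m₂KE) = 4.70 × 10^-13 m

Since λ ∝ 1/√m at constant kinetic energy, the lighter particle has the longer wavelength.

The electron has the longer de Broglie wavelength.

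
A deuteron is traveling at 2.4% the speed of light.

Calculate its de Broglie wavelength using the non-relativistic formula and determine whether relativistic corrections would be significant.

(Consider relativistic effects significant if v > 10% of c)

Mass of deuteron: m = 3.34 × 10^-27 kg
No, relativistic corrections are not needed.

Using the non-relativistic de Broglie formula λ = h/(mv):

v = 2.4% × c = 7.195 × 10^6 m/s

λ = h/(mv)
λ = (6.626 × 10^-34 J·s) / (3.34 × 10^-27 kg × 7.195 × 10^6 m/s)
λ = 2.76 × 10^-14 m

Since v = 2.4% of c < 10% of c, relativistic corrections are NOT significant and this non-relativistic result is a good approximation.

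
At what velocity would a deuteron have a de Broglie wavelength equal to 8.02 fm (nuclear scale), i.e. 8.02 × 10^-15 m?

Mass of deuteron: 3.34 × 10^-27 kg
2.47 × 10^7 m/s

From λ = h/(mv), solve for v:

v = h/(mλ)
v = (6.626 × 10^-34 J·s) / (3.34 × 10^-27 kg × 8.02 × 10^-15 m)
v = 2.47 × 10^7 m/s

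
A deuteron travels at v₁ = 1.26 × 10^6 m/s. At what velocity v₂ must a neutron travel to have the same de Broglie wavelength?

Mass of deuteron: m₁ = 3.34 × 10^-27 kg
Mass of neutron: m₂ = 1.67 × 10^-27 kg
v₂ = 2.52 × 10^6 m/s

For equal de Broglie wavelengths: λ₁ = λ₂

h/(m₁v₁) = h/(m₂v₂)
m₁v₁ = m₂v₂
v₂ = v₁ · (m₁/m₂)

v₂ = 1.26 × 10^6 m/s × (3.34 × 10^-27 kg / 1.67 × 10^-27 kg)
v₂ = 2.52 × 10^6 m/s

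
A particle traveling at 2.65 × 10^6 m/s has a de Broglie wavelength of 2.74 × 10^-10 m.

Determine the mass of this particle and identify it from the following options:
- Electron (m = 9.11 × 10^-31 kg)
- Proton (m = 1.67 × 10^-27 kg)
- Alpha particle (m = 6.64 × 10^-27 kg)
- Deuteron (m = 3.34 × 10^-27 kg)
The particle is an electron.

From λ = h/(mv), solve for mass:

m = h/(λv)
m = (6.626 × 10^-34 J·s) / (2.74 × 10^-10 m × 2.65 × 10^6 m/s)
m = 9.13 × 10^-31 kg

Comparing with the listed masses, this is closest to an electron.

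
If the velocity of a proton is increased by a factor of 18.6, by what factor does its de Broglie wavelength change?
The wavelength decreases by a factor of 18.6.

From λ = h/(mv), the wavelength is inversely proportional to velocity:

λ ∝ 1/v

If v → 18.6v, then λ → λ/18.6

When velocity is increased by a factor of 18.6, the wavelength decreases by a factor of 18.6.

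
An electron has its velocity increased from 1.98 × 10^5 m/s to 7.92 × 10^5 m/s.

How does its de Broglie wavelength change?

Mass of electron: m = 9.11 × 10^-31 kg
The wavelength decreases by a factor of 4.

Using λ = h/(mv):

Initial wavelength: λ₁ = h/(mv₁) = 3.67 × 10^-9 m
Final wavelength: λ₂ = h/(mv₂) = 9.18 × 10^-10 m

Since λ ∝ 1/v, when velocity increases by a factor of 4, the wavelength decreases by a factor of 4.

λ₂/λ₁ = v₁/v₂ = 1/4

The wavelength decreases by a factor of 4.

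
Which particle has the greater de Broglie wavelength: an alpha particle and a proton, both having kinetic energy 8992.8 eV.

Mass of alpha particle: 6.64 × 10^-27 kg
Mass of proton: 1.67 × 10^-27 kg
The proton has the longer wavelength.

Using λ = h/√(2mKE):

For alpha particle: λ₁ = h/√(2m₁KE) = 1.51 × 10^-13 m
For proton: λ₂ = h/√(2m₂KE) = 3.02 × 10^-13 m

Since λ ∝ 1/√m at constant kinetic energy, the lighter particle has the longer wavelength.

The proton has the longer de Broglie wavelength.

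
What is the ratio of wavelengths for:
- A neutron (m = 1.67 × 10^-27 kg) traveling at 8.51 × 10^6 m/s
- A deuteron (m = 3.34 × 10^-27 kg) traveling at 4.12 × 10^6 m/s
λ₁/λ₂ = 0.968

Using λ = h/(mv):

λ₁ = h/(m₁v₁) = 4.66 × 10^-14 m
λ₂ = h/(m₂v₂) = 4.82 × 10^-14 m

Ratio λ₁/λ₂ = (m₂v₂)/(m₁v₁)
         = (3.34 × 10^-27 kg × 4.12 × 10^6 m/s) / (1.67 × 10^-27 kg × 8.51 × 10^6 m/s)
         = 0.968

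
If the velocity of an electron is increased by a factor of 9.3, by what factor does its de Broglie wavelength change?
The wavelength decreases by a factor of 9.3.

From λ = h/(mv), the wavelength is inversely proportional to velocity:

λ ∝ 1/v

If v → 9.3v, then λ → λ/9.3

When velocity is increased by a factor of 9.3, the wavelength decreases by a factor of 9.3.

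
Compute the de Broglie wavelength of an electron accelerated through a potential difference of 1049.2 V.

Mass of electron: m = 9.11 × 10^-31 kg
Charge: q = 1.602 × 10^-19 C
3.79 × 10^-11 m

When a particle is accelerated through voltage V, it gains kinetic energy KE = qV.

The de Broglie wavelength is then λ = h/√(2mqV):

λ = h/√(2mqV)
λ = (6.626 × 10^-34 J·s) / √(2 × 9.11 × 10^-31 kg × 1.602 × 10^-19 C × 1049.2 V)
λ = 3.79 × 10^-11 m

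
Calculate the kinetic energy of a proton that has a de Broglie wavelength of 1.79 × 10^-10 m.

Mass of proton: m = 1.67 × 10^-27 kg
4.10 × 10^-21 J (or 0.0256 eV)

From λ = h/√(2mKE), we solve for KE:

λ² = h²/(2mKE)
KE = h²/(2mλ²)
KE = (6.626 × 10^-34 J·s)² / (2 × 1.67 × 10^-27 kg × (1.79 × 10^-10 m)²)
KE = 4.10 × 10^-21 J
KE = 0.0256 eV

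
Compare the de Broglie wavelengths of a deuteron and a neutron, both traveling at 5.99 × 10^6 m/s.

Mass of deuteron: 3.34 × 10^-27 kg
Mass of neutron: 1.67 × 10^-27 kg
The neutron has the longer wavelength.

Using λ = h/(mv), since both particles have the same velocity, the wavelength depends only on mass.

For deuteron: λ₁ = h/(m₁v) = 3.31 × 10^-14 m
For neutron: λ₂ = h/(m₂v) = 6.62 × 10^-14 m

Since λ ∝ 1/m at constant velocity, the lighter particle has the longer wavelength.

The neutron has the longer de Broglie wavelength.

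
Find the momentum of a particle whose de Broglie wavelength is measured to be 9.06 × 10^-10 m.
7.31 × 10^-25 kg·m/s

From the de Broglie relation λ = h/p, we solve for p:

p = h/λ
p = (6.626 × 10^-34 J·s) / (9.06 × 10^-10 m)
p = 7.31 × 10^-25 kg·m/s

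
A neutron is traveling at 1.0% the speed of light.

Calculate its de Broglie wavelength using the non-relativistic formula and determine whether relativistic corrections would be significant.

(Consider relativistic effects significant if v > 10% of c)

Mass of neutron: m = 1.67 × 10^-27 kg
No, relativistic corrections are not needed.

Using the non-relativistic de Broglie formula λ = h/(mv):

v = 1.0% × c = 2.998 × 10^6 m/s

λ = h/(mv)
λ = (6.626 × 10^-34 J·s) / (1.67 × 10^-27 kg × 2.998 × 10^6 m/s)
λ = 1.32 × 10^-13 m

Since v = 1.0% of c < 10% of c, relativistic corrections are NOT significant and this non-relativistic result is a good approximation.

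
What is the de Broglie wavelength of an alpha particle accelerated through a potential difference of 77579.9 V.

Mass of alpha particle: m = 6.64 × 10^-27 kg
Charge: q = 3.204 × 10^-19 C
3.65 × 10^-14 m

When a particle is accelerated through voltage V, it gains kinetic energy KE = qV.

The de Broglie wavelength is then λ = h/√(2mqV):

λ = h/√(2mqV)
λ = (6.626 × 10^-34 J·s) / √(2 × 6.64 × 10^-27 kg × 3.204 × 10^-19 C × 77579.9 V)
λ = 3.65 × 10^-14 m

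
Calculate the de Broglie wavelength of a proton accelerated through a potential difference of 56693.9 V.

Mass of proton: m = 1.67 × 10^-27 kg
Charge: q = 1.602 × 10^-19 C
1.20 × 10^-13 m

When a particle is accelerated through voltage V, it gains kinetic energy KE = qV.

The de Broglie wavelength is then λ = h/√(2mqV):

λ = h/√(2mqV)
λ = (6.626 × 10^-34 J·s) / √(2 × 1.67 × 10^-27 kg × 1.602 × 10^-19 C × 56693.9 V)
λ = 1.20 × 10^-13 m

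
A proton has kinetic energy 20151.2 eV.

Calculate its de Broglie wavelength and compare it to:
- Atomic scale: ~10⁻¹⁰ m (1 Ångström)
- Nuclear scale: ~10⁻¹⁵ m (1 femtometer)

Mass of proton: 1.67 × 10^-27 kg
λ = 2.02 × 10^-13 m, which is between nuclear and atomic scales.

Using λ = h/√(2mKE):

KE = 20151.2 eV = 3.229 × 10^-15 J

λ = h/√(2mKE)
λ = (6.626 × 10^-34 J·s) / √(2 × 1.67 × 10^-27 kg × 3.229 × 10^-15 J)
λ = 2.02 × 10^-13 m

Comparison:
- Atomic scale (10⁻¹⁰ m): λ is 0.002× this size
- Nuclear scale (10⁻¹⁵ m): λ is 2e+02× this size

The wavelength is between nuclear and atomic scales.

This wavelength is appropriate for probing atomic structure but too large for nuclear physics experiments.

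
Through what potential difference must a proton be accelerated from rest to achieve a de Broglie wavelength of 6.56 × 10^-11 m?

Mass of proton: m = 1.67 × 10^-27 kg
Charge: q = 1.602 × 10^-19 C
1.91 × 10^-1 V

From λ = h/√(2mqV), we solve for V:

λ² = h²/(2mqV)
V = h²/(2mqλ²)
V = (6.626 × 10^-34 J·s)² / (2 × 1.67 × 10^-27 kg × 1.602 × 10^-19 C × (6.56 × 10^-11 m)²)
V = 1.91 × 10^-1 V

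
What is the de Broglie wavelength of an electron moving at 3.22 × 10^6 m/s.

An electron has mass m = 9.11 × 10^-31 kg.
2.26 × 10^-10 m

Using the de Broglie relation λ = h/(mv):

λ = h/(mv)
λ = (6.626 × 10^-34 J·s) / (9.11 × 10^-31 kg × 3.22 × 10^6 m/s)
λ = 2.26 × 10^-10 m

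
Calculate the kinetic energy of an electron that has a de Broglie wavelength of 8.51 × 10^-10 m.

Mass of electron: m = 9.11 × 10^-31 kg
3.33 × 10^-19 J (or 2.08 eV)

From λ = h/√(2mKE), we solve for KE:

λ² = h²/(2mKE)
KE = h²/(2mλ²)
KE = (6.626 × 10^-34 J·s)² / (2 × 9.11 × 10^-31 kg × (8.51 × 10^-10 m)²)
KE = 3.33 × 10^-19 J
KE = 2.08 eV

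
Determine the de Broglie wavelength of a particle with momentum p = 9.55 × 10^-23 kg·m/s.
6.94 × 10^-12 m

Using the de Broglie relation λ = h/p:

λ = h/p
λ = (6.626 × 10^-34 J·s) / (9.55 × 10^-23 kg·m/s)
λ = 6.94 × 10^-12 m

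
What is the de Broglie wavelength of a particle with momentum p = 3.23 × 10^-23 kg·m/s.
2.05 × 10^-11 m

Using the de Broglie relation λ = h/p:

λ = h/p
λ = (6.626 × 10^-34 J·s) / (3.23 × 10^-23 kg·m/s)
λ = 2.05 × 10^-11 m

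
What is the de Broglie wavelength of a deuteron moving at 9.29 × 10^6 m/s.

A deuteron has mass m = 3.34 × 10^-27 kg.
2.14 × 10^-14 m

Using the de Broglie relation λ = h/(mv):

λ = h/(mv)
λ = (6.626 × 10^-34 J·s) / (3.34 × 10^-27 kg × 9.29 × 10^6 m/s)
λ = 2.14 × 10^-14 m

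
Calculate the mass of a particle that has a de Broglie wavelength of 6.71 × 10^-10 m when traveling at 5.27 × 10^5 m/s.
1.87 × 10^-30 kg

From the de Broglie relation λ = h/(mv), we solve for m:

m = h/(λv)
m = (6.626 × 10^-34 J·s) / (6.71 × 10^-10 m × 5.27 × 10^5 m/s)
m = 1.87 × 10^-30 kg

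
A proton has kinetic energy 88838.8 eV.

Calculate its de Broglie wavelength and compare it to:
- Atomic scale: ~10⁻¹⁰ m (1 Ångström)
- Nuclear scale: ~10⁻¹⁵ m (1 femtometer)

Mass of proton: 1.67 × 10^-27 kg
λ = 9.61 × 10^-14 m, which is between nuclear and atomic scales.

Using λ = h/√(2mKE):

KE = 88838.8 eV = 1.423 × 10^-14 J

λ = h/√(2mKE)
λ = (6.626 × 10^-34 J·s) / √(2 × 1.67 × 10^-27 kg × 1.423 × 10^-14 J)
λ = 9.61 × 10^-14 m

Comparison:
- Atomic scale (10⁻¹⁰ m): λ is 0.00096× this size
- Nuclear scale (10⁻¹⁵ m): λ is 96× this size

The wavelength is between nuclear and atomic scales.

This wavelength is appropriate for probing atomic structure but too large for nuclear physics experiments.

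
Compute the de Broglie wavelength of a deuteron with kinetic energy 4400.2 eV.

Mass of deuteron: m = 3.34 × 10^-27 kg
3.05 × 10^-13 m

Using λ = h/√(2mKE):

First convert KE to Joules: KE = 4400.2 eV = 7.050 × 10^-16 J

λ = h/√(2mKE)
λ = (6.626 × 10^-34 J·s) / √(2 × 3.34 × 10^-27 kg × 7.050 × 10^-16 J)
λ = 3.05 × 10^-13 m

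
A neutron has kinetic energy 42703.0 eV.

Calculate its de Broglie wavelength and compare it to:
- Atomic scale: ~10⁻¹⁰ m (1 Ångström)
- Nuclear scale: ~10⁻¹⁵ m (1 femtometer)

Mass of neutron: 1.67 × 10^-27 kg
λ = 1.39 × 10^-13 m, which is between nuclear and atomic scales.

Using λ = h/√(2mKE):

KE = 42703.0 eV = 6.842 × 10^-15 J

λ = h/√(2mKE)
λ = (6.626 × 10^-34 J·s) / √(2 × 1.67 × 10^-27 kg × 6.842 × 10^-15 J)
λ = 1.39 × 10^-13 m

Comparison:
- Atomic scale (10⁻¹⁰ m): λ is 0.0014× this size
- Nuclear scale (10⁻¹⁵ m): λ is 1.4e+02× this size

The wavelength is between nuclear and atomic scales.

This wavelength is appropriate for probing atomic structure but too large for nuclear physics experiments.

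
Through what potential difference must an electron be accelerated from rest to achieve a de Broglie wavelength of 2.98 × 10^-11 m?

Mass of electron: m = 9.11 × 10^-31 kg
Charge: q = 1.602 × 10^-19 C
1.69 × 10^3 V

From λ = h/√(2mqV), we solve for V:

λ² = h²/(2mqV)
V = h²/(2mqλ²)
V = (6.626 × 10^-34 J·s)² / (2 × 9.11 × 10^-31 kg × 1.602 × 10^-19 C × (2.98 × 10^-11 m)²)
V = 1.69 × 10^3 V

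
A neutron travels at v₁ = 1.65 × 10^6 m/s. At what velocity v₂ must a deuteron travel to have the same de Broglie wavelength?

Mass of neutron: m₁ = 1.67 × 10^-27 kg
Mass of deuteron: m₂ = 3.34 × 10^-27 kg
v₂ = 8.25 × 10^5 m/s

For equal de Broglie wavelengths: λ₁ = λ₂

h/(m₁v₁) = h/(m₂v₂)
m₁v₁ = m₂v₂
v₂ = v₁ · (m₁/m₂)

v₂ = 1.65 × 10^6 m/s × (1.67 × 10^-27 kg / 3.34 × 10^-27 kg)
v₂ = 8.25 × 10^5 m/s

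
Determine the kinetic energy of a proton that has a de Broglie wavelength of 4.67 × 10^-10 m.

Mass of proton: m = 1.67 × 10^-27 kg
6.03 × 10^-22 J (or 3.76 × 10^-3 eV)

From λ = h/√(2mKE), we solve for KE:

λ² = h²/(2mKE)
KE = h²/(2mλ²)
KE = (6.626 × 10^-34 J·s)² / (2 × 1.67 × 10^-27 kg × (4.67 × 10^-10 m)²)
KE = 6.03 × 10^-22 J
KE = 3.76 × 10^-3 eV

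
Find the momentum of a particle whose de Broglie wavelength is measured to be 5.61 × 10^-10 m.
1.18 × 10^-24 kg·m/s

From the de Broglie relation λ = h/p, we solve for p:

p = h/λ
p = (6.626 × 10^-34 J·s) / (5.61 × 10^-10 m)
p = 1.18 × 10^-24 kg·m/s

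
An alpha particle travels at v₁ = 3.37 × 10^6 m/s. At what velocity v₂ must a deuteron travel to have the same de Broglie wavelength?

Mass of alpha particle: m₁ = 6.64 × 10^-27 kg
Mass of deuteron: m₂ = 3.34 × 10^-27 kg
v₂ = 6.70 × 10^6 m/s

For equal de Broglie wavelengths: λ₁ = λ₂

h/(m₁v₁) = h/(m₂v₂)
m₁v₁ = m₂v₂
v₂ = v₁ · (m₁/m₂)

v₂ = 3.37 × 10^6 m/s × (6.64 × 10^-27 kg / 3.34 × 10^-27 kg)
v₂ = 6.70 × 10^6 m/s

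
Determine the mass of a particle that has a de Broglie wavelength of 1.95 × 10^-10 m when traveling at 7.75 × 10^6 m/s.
4.38 × 10^-31 kg

From the de Broglie relation λ = h/(mv), we solve for m:

m = h/(λv)
m = (6.626 × 10^-34 J·s) / (1.95 × 10^-10 m × 7.75 × 10^6 m/s)
m = 4.38 × 10^-31 kg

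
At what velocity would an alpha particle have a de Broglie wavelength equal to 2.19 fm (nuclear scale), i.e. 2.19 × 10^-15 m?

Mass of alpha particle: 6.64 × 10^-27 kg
4.56 × 10^7 m/s

From λ = h/(mv), solve for v:

v = h/(mλ)
v = (6.626 × 10^-34 J·s) / (6.64 × 10^-27 kg × 2.19 × 10^-15 m)
v = 4.56 × 10^7 m/s

Note: This velocity is 15.2% of the speed of light, so relativistic corrections would be needed for a more accurate calculation.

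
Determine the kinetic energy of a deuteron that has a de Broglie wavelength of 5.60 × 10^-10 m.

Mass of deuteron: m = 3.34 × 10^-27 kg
2.10 × 10^-22 J (or 1.31 × 10^-3 eV)

From λ = h/√(2mKE), we solve for KE:

λ² = h²/(2mKE)
KE = h²/(2mλ²)
KE = (6.626 × 10^-34 J·s)² / (2 × 3.34 × 10^-27 kg × (5.60 × 10^-10 m)²)
KE = 2.10 × 10^-22 J
KE = 1.31 × 10^-3 eV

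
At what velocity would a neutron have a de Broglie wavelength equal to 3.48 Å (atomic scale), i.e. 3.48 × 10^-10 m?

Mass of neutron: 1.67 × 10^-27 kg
1.14 × 10^3 m/s

From λ = h/(mv), solve for v:

v = h/(mλ)
v = (6.626 × 10^-34 J·s) / (1.67 × 10^-27 kg × 3.48 × 10^-10 m)
v = 1.14 × 10^3 m/s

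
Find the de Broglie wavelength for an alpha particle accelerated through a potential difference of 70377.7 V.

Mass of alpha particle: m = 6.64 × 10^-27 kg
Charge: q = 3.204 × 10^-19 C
3.83 × 10^-14 m

When a particle is accelerated through voltage V, it gains kinetic energy KE = qV.

The de Broglie wavelength is then λ = h/√(2mqV):

λ = h/√(2mqV)
λ = (6.626 × 10^-34 J·s) / √(2 × 6.64 × 10^-27 kg × 3.204 × 10^-19 C × 70377.7 V)
λ = 3.83 × 10^-14 m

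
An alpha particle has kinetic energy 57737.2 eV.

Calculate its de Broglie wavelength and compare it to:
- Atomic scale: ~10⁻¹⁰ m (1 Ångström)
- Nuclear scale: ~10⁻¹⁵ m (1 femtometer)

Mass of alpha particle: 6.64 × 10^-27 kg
λ = 5.98 × 10^-14 m, which is between nuclear and atomic scales.

Using λ = h/√(2mKE):

KE = 57737.2 eV = 9.251 × 10^-15 J

λ = h/√(2mKE)
λ = (6.626 × 10^-34 J·s) / √(2 × 6.64 × 10^-27 kg × 9.251 × 10^-15 J)
λ = 5.98 × 10^-14 m

Comparison:
- Atomic scale (10⁻¹⁰ m): λ is 0.0006× this size
- Nuclear scale (10⁻¹⁵ m): λ is 60× this size

The wavelength is between nuclear and atomic scales.

This wavelength is appropriate for probing atomic structure but too large for nuclear physics experiments.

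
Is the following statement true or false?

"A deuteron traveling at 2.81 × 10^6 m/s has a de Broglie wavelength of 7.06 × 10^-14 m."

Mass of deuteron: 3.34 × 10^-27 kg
True

The claim is correct.

Using λ = h/(mv):
λ = (6.626 × 10^-34 J·s) / (3.34 × 10^-27 kg × 2.81 × 10^6 m/s)
λ = 7.06 × 10^-14 m

This matches the claimed value.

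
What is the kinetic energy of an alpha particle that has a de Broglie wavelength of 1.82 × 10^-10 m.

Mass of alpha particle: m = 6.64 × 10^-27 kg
9.98 × 10^-22 J (or 6.23 × 10^-3 eV)

From λ = h/√(2mKE), we solve for KE:

λ² = h²/(2mKE)
KE = h²/(2mλ²)
KE = (6.626 × 10^-34 J·s)² / (2 × 6.64 × 10^-27 kg × (1.82 × 10^-10 m)²)
KE = 9.98 × 10^-22 J
KE = 6.23 × 10^-3 eV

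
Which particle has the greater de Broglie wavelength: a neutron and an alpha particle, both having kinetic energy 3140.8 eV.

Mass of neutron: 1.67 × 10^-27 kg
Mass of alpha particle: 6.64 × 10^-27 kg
The neutron has the longer wavelength.

Using λ = h/√(2mKE):

For neutron: λ₁ = h/√(2m₁KE) = 5.11 × 10^-13 m
For alpha particle: λ₂ = h/√(2m₂KE) = 2.56 × 10^-13 m

Since λ ∝ 1/√m at constant kinetic energy, the lighter particle has the longer wavelength.

The neutron has the longer de Broglie wavelength.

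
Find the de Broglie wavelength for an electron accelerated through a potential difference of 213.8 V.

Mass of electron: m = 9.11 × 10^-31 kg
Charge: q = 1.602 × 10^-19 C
8.39 × 10^-11 m

When a particle is accelerated through voltage V, it gains kinetic energy KE = qV.

The de Broglie wavelength is then λ = h/√(2mqV):

λ = h/√(2mqV)
λ = (6.626 × 10^-34 J·s) / √(2 × 9.11 × 10^-31 kg × 1.602 × 10^-19 C × 213.8 V)
λ = 8.39 × 10^-11 m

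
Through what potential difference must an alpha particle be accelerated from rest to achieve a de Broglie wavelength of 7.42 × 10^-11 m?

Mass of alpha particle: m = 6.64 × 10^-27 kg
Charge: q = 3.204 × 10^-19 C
1.87 × 10^-2 V

From λ = h/√(2mqV), we solve for V:

λ² = h²/(2mqV)
V = h²/(2mqλ²)
V = (6.626 × 10^-34 J·s)² / (2 × 6.64 × 10^-27 kg × 3.204 × 10^-19 C × (7.42 × 10^-11 m)²)
V = 1.87 × 10^-2 V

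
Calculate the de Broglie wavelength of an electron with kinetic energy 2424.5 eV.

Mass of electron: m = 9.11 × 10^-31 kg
2.49 × 10^-11 m

Using λ = h/√(2mKE):

First convert KE to Joules: KE = 2424.5 eV = 3.884 × 10^-16 J

λ = h/√(2mKE)
λ = (6.626 × 10^-34 J·s) / √(2 × 9.11 × 10^-31 kg × 3.884 × 10^-16 J)
λ = 2.49 × 10^-11 m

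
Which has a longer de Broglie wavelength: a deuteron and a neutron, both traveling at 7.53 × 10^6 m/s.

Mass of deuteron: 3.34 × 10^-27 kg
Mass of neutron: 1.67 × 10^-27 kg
The neutron has the longer wavelength.

Using λ = h/(mv), since both particles have the same velocity, the wavelength depends only on mass.

For deuteron: λ₁ = h/(m₁v) = 2.63 × 10^-14 m
For neutron: λ₂ = h/(m₂v) = 5.27 × 10^-14 m

Since λ ∝ 1/m at constant velocity, the lighter particle has the longer wavelength.

The neutron has the longer de Broglie wavelength.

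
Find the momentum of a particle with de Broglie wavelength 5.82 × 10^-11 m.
1.14 × 10^-23 kg·m/s

From the de Broglie relation λ = h/p, we solve for p:

p = h/λ
p = (6.626 × 10^-34 J·s) / (5.82 × 10^-11 m)
p = 1.14 × 10^-23 kg·m/s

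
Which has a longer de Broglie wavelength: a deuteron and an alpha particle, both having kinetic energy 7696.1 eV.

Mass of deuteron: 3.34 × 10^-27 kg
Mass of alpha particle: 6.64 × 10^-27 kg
The deuteron has the longer wavelength.

Using λ = h/√(2mKE):

For deuteron: λ₁ = h/√(2m₁KE) = 2.31 × 10^-13 m
For alpha particle: λ₂ = h/√(2m₂KE) = 1.64 × 10^-13 m

Since λ ∝ 1/√m at constant kinetic energy, the lighter particle has the longer wavelength.

The deuteron has the longer de Broglie wavelength.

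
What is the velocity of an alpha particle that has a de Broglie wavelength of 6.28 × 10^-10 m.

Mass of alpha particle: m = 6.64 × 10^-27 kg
1.59 × 10^2 m/s

From the de Broglie relation λ = h/(mv), we solve for v:

v = h/(mλ)
v = (6.626 × 10^-34 J·s) / (6.64 × 10^-27 kg × 6.28 × 10^-10 m)
v = 1.59 × 10^2 m/s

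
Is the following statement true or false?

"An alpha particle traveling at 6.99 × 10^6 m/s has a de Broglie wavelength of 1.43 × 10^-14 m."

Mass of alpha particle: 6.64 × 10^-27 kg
True

The claim is correct.

Using λ = h/(mv):
λ = (6.626 × 10^-34 J·s) / (6.64 × 10^-27 kg × 6.99 × 10^6 m/s)
λ = 1.43 × 10^-14 m

This matches the claimed value.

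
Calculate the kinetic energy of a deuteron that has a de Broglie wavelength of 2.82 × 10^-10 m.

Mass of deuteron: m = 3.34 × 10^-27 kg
8.26 × 10^-22 J (or 5.16 × 10^-3 eV)

From λ = h/√(2mKE), we solve for KE:

λ² = h²/(2mKE)
KE = h²/(2mλ²)
KE = (6.626 × 10^-34 J·s)² / (2 × 3.34 × 10^-27 kg × (2.82 × 10^-10 m)²)
KE = 8.26 × 10^-22 J
KE = 5.16 × 10^-3 eV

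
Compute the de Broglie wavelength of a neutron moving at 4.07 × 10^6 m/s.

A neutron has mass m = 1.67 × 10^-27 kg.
9.75 × 10^-14 m

Using the de Broglie relation λ = h/(mv):

λ = h/(mv)
λ = (6.626 × 10^-34 J·s) / (1.67 × 10^-27 kg × 4.07 × 10^6 m/s)
λ = 9.75 × 10^-14 m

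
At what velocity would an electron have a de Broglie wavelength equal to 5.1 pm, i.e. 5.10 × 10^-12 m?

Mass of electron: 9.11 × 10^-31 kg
1.43 × 10^8 m/s

From λ = h/(mv), solve for v:

v = h/(mλ)
v = (6.626 × 10^-34 J·s) / (9.11 × 10^-31 kg × 5.10 × 10^-12 m)
v = 1.43 × 10^8 m/s

Note: This velocity is 47.6% of the speed of light, so relativistic corrections would be needed for a more accurate calculation.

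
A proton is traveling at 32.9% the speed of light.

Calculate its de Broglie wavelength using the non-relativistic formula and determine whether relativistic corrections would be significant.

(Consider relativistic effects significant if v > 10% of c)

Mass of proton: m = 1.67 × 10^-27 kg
Yes, relativistic corrections are needed.

Using the non-relativistic de Broglie formula λ = h/(mv):

v = 32.9% × c = 9.863 × 10^7 m/s

λ = h/(mv)
λ = (6.626 × 10^-34 J·s) / (1.67 × 10^-27 kg × 9.863 × 10^7 m/s)
λ = 4.02 × 10^-15 m

Since v = 32.9% of c > 10% of c, relativistic corrections ARE significant and the actual wavelength would differ from this non-relativistic estimate.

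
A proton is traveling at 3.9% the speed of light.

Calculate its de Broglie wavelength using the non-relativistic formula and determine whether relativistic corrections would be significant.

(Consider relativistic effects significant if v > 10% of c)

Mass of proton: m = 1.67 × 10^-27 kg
No, relativistic corrections are not needed.

Using the non-relativistic de Broglie formula λ = h/(mv):

v = 3.9% × c = 1.169 × 10^7 m/s

λ = h/(mv)
λ = (6.626 × 10^-34 J·s) / (1.67 × 10^-27 kg × 1.169 × 10^7 m/s)
λ = 3.39 × 10^-14 m

Since v = 3.9% of c < 10% of c, relativistic corrections are NOT significant and this non-relativistic result is a good approximation.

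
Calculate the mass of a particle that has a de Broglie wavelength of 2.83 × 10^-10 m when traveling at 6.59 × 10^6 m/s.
3.55 × 10^-31 kg

From the de Broglie relation λ = h/(mv), we solve for m:

m = h/(λv)
m = (6.626 × 10^-34 J·s) / (2.83 × 10^-10 m × 6.59 × 10^6 m/s)
m = 3.55 × 10^-31 kg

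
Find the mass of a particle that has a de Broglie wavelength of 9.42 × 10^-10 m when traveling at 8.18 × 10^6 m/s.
8.60 × 10^-32 kg

From the de Broglie relation λ = h/(mv), we solve for m:

m = h/(λv)
m = (6.626 × 10^-34 J·s) / (9.42 × 10^-10 m × 8.18 × 10^6 m/s)
m = 8.60 × 10^-32 kg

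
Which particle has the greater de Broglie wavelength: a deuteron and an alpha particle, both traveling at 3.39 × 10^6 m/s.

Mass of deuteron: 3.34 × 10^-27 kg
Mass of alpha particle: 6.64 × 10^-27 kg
The deuteron has the longer wavelength.

Using λ = h/(mv), since both particles have the same velocity, the wavelength depends only on mass.

For deuteron: λ₁ = h/(m₁v) = 5.85 × 10^-14 m
For alpha particle: λ₂ = h/(m₂v) = 2.94 × 10^-14 m

Since λ ∝ 1/m at constant velocity, the lighter particle has the longer wavelength.

The deuteron has the longer de Broglie wavelength.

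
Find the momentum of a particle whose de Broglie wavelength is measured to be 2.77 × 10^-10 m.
2.39 × 10^-24 kg·m/s

From the de Broglie relation λ = h/p, we solve for p:

p = h/λ
p = (6.626 × 10^-34 J·s) / (2.77 × 10^-10 m)
p = 2.39 × 10^-24 kg·m/s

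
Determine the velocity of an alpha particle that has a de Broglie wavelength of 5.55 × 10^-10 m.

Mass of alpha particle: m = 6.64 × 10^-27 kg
1.80 × 10^2 m/s

From the de Broglie relation λ = h/(mv), we solve for v:

v = h/(mλ)
v = (6.626 × 10^-34 J·s) / (6.64 × 10^-27 kg × 5.55 × 10^-10 m)
v = 1.80 × 10^2 m/s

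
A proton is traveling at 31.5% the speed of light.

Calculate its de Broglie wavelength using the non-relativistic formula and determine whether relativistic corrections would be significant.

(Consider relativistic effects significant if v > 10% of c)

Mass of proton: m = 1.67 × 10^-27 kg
Yes, relativistic corrections are needed.

Using the non-relativistic de Broglie formula λ = h/(mv):

v = 31.5% × c = 9.443 × 10^7 m/s

λ = h/(mv)
λ = (6.626 × 10^-34 J·s) / (1.67 × 10^-27 kg × 9.443 × 10^7 m/s)
λ = 4.20 × 10^-15 m

Since v = 31.5% of c > 10% of c, relativistic corrections ARE significant and the actual wavelength would differ from this non-relativistic estimate.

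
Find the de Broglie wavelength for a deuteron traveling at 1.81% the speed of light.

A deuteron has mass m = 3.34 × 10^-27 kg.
3.66 × 10^-14 m

Using the de Broglie relation λ = h/(mv):

v = 1.81% × c = 5.426 × 10^6 m/s

λ = h/(mv)
λ = (6.626 × 10^-34 J·s) / (3.34 × 10^-27 kg × 5.426 × 10^6 m/s)
λ = 3.66 × 10^-14 m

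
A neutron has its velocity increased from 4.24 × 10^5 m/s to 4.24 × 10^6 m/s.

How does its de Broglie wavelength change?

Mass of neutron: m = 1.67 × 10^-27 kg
The wavelength decreases by a factor of 10.

Using λ = h/(mv):

Initial wavelength: λ₁ = h/(mv₁) = 9.36 × 10^-13 m
Final wavelength: λ₂ = h/(mv₂) = 9.36 × 10^-14 m

Since λ ∝ 1/v, when velocity increases by a factor of 10, the wavelength decreases by a factor of 10.

λ₂/λ₁ = v₁/v₂ = 1/10

The wavelength decreases by a factor of 10.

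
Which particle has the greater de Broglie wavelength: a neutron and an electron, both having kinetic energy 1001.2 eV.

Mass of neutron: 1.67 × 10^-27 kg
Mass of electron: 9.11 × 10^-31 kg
The electron has the longer wavelength.

Using λ = h/√(2mKE):

For neutron: λ₁ = h/√(2m₁KE) = 9.05 × 10^-13 m
For electron: λ₂ = h/√(2m₂KE) = 3.88 × 10^-11 m

Since λ ∝ 1/√m at constant kinetic energy, the lighter particle has the longer wavelength.

The electron has the longer de Broglie wavelength.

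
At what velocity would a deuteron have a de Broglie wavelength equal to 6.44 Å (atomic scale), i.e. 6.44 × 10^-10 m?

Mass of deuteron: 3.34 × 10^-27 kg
3.08 × 10^2 m/s

From λ = h/(mv), solve for v:

v = h/(mλ)
v = (6.626 × 10^-34 J·s) / (3.34 × 10^-27 kg × 6.44 × 10^-10 m)
v = 3.08 × 10^2 m/s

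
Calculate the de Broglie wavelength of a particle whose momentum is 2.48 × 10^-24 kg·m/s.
2.67 × 10^-10 m

Using the de Broglie relation λ = h/p:

λ = h/p
λ = (6.626 × 10^-34 J·s) / (2.48 × 10^-24 kg·m/s)
λ = 2.67 × 10^-10 m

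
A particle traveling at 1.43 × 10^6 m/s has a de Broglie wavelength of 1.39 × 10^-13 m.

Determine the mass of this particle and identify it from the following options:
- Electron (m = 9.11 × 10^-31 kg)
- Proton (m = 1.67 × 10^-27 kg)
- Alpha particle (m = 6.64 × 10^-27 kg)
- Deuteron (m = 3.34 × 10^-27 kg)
The particle is a deuteron.

From λ = h/(mv), solve for mass:

m = h/(λv)
m = (6.626 × 10^-34 J·s) / (1.39 × 10^-13 m × 1.43 × 10^6 m/s)
m = 3.33 × 10^-27 kg

Comparing with the listed masses, this is closest to a deuteron.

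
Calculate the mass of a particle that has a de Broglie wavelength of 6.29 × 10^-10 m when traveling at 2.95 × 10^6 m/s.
3.57 × 10^-31 kg

From the de Broglie relation λ = h/(mv), we solve for m:

m = h/(λv)
m = (6.626 × 10^-34 J·s) / (6.29 × 10^-10 m × 2.95 × 10^6 m/s)
m = 3.57 × 10^-31 kg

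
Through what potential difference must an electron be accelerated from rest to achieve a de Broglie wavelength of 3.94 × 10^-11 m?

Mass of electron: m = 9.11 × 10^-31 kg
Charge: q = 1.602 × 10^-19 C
969 V

From λ = h/√(2mqV), we solve for V:

λ² = h²/(2mqV)
V = h²/(2mqλ²)
V = (6.626 × 10^-34 J·s)² / (2 × 9.11 × 10^-31 kg × 1.602 × 10^-19 C × (3.94 × 10^-11 m)²)
V = 969 V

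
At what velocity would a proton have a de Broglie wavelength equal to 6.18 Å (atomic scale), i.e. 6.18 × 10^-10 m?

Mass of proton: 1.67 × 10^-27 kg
6.42 × 10^2 m/s

From λ = h/(mv), solve for v:

v = h/(mλ)
v = (6.626 × 10^-34 J·s) / (1.67 × 10^-27 kg × 6.18 × 10^-10 m)
v = 6.42 × 10^2 m/s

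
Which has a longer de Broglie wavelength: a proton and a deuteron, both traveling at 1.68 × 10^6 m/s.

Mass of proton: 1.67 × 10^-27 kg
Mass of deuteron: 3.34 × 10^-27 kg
The proton has the longer wavelength.

Using λ = h/(mv), since both particles have the same velocity, the wavelength depends only on mass.

For proton: λ₁ = h/(m₁v) = 2.36 × 10^-13 m
For deuteron: λ₂ = h/(m₂v) = 1.18 × 10^-13 m

Since λ ∝ 1/m at constant velocity, the lighter particle has the longer wavelength.

The proton has the longer de Broglie wavelength.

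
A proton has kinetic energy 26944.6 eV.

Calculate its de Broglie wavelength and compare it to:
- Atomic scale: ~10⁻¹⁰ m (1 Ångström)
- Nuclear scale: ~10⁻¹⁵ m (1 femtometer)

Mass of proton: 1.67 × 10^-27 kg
λ = 1.74 × 10^-13 m, which is between nuclear and atomic scales.

Using λ = h/√(2mKE):

KE = 26944.6 eV = 4.317 × 10^-15 J

λ = h/√(2mKE)
λ = (6.626 × 10^-34 J·s) / √(2 × 1.67 × 10^-27 kg × 4.317 × 10^-15 J)
λ = 1.74 × 10^-13 m

Comparison:
- Atomic scale (10⁻¹⁰ m): λ is 0.0017× this size
- Nuclear scale (10⁻¹⁵ m): λ is 1.7e+02× this size

The wavelength is between nuclear and atomic scales.

This wavelength is appropriate for probing atomic structure but too large for nuclear physics experiments.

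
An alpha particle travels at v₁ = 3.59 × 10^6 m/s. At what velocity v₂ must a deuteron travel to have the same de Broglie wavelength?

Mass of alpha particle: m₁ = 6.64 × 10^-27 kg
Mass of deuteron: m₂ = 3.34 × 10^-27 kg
v₂ = 7.14 × 10^6 m/s

For equal de Broglie wavelengths: λ₁ = λ₂

h/(m₁v₁) = h/(m₂v₂)
m₁v₁ = m₂v₂
v₂ = v₁ · (m₁/m₂)

v₂ = 3.59 × 10^6 m/s × (6.64 × 10^-27 kg / 3.34 × 10^-27 kg)
v₂ = 7.14 × 10^6 m/s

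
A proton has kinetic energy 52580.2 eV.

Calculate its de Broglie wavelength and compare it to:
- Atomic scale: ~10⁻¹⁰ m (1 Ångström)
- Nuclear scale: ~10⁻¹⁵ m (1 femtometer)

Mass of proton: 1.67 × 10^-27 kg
λ = 1.25 × 10^-13 m, which is between nuclear and atomic scales.

Using λ = h/√(2mKE):

KE = 52580.2 eV = 8.424 × 10^-15 J

λ = h/√(2mKE)
λ = (6.626 × 10^-34 J·s) / √(2 × 1.67 × 10^-27 kg × 8.424 × 10^-15 J)
λ = 1.25 × 10^-13 m

Comparison:
- Atomic scale (10⁻¹⁰ m): λ is 0.0012× this size
- Nuclear scale (10⁻¹⁵ m): λ is 1.2e+02× this size

The wavelength is between nuclear and atomic scales.

This wavelength is appropriate for probing atomic structure but too large for nuclear physics experiments.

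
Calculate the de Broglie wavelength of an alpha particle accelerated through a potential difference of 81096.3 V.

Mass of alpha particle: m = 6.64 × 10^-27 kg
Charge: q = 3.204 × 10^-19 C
3.57 × 10^-14 m

When a particle is accelerated through voltage V, it gains kinetic energy KE = qV.

The de Broglie wavelength is then λ = h/√(2mqV):

λ = h/√(2mqV)
λ = (6.626 × 10^-34 J·s) / √(2 × 6.64 × 10^-27 kg × 3.204 × 10^-19 C × 81096.3 V)
λ = 3.57 × 10^-14 m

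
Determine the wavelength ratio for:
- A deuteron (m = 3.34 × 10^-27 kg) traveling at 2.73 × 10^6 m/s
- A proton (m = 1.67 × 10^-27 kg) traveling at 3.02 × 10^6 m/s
λ₁/λ₂ = 0.553

Using λ = h/(mv):

λ₁ = h/(m₁v₁) = 7.27 × 10^-14 m
λ₂ = h/(m₂v₂) = 1.31 × 10^-13 m

Ratio λ₁/λ₂ = (m₂v₂)/(m₁v₁)
         = (1.67 × 10^-27 kg × 3.02 × 10^6 m/s) / (3.34 × 10^-27 kg × 2.73 × 10^6 m/s)
         = 0.553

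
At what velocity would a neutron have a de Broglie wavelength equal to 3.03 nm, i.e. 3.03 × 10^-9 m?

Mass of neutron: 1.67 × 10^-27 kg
1.31 × 10^2 m/s

From λ = h/(mv), solve for v:

v = h/(mλ)
v = (6.626 × 10^-34 J·s) / (1.67 × 10^-27 kg × 3.03 × 10^-9 m)
v = 1.31 × 10^2 m/s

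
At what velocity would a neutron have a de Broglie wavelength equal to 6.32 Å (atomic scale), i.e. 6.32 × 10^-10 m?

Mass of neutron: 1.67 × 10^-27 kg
6.28 × 10^2 m/s

From λ = h/(mv), solve for v:

v = h/(mλ)
v = (6.626 × 10^-34 J·s) / (1.67 × 10^-27 kg × 6.32 × 10^-10 m)
v = 6.28 × 10^2 m/s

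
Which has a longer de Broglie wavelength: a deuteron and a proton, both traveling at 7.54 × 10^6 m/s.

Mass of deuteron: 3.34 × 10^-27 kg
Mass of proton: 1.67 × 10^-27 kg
The proton has the longer wavelength.

Using λ = h/(mv), since both particles have the same velocity, the wavelength depends only on mass.

For deuteron: λ₁ = h/(m₁v) = 2.63 × 10^-14 m
For proton: λ₂ = h/(m₂v) = 5.26 × 10^-14 m

Since λ ∝ 1/m at constant velocity, the lighter particle has the longer wavelength.

The proton has the longer de Broglie wavelength.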